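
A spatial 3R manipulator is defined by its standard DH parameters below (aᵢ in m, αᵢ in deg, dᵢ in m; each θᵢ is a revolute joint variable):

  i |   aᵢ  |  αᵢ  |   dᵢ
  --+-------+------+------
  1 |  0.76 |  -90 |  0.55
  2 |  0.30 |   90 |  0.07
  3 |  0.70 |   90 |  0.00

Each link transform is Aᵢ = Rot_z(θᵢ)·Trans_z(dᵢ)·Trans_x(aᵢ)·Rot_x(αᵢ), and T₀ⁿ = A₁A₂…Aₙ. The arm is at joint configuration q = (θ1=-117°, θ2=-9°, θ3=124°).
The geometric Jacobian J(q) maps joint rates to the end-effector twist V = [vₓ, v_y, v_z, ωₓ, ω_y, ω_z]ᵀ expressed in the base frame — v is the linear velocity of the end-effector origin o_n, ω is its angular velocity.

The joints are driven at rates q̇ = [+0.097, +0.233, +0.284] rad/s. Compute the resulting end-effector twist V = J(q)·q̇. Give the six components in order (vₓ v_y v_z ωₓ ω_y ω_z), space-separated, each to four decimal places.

o_n = [0.2754, -0.8919, 0.5357]
J₁: ẑ×o_n = [0.8919, 0.2754, -0.0000], ω = ẑ
J2: z=[0.8910, -0.4540, 0.0000] o=[-0.3450, -0.6772, 0.5500] → [0.0065, 0.0127, 0.0903, 0.8910, -0.4540, 0.0000]
J3: z=[0.0710, 0.1394, 0.9877] o=[-0.4172, -0.9730, 0.5969] → [-0.0886, 0.6884, -0.0908, 0.0710, 0.1394, 0.9877]
V = J·q̇ = [0.0629, 0.2252, -0.0047, 0.2278, -0.0662, 0.3775]

0.0629 0.2252 -0.0047 0.2278 -0.0662 0.3775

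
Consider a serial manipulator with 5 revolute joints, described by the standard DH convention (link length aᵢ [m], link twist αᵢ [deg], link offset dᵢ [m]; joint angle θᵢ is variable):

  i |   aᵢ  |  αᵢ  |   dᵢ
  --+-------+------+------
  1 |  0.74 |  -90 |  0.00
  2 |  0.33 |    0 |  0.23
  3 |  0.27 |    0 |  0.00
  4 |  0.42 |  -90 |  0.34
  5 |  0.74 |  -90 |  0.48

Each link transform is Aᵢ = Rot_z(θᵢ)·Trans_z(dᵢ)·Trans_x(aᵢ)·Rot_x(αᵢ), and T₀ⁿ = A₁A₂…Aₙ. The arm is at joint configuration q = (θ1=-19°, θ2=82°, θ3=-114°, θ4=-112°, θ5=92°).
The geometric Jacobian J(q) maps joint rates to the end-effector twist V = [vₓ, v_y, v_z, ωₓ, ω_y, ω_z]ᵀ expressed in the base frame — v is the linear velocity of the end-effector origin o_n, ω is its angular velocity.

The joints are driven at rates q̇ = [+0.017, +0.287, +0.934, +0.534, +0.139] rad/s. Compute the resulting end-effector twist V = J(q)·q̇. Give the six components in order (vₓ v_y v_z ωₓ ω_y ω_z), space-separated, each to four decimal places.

1.1933 -0.3895 -0.2887 0.6486 1.6328 0.1295

o_n = [0.8697, -0.4788, 0.4363]
J₁: ẑ×o_n = [0.4788, 0.8697, -0.0000], ω = ẑ
J2: z=[0.3256, 0.9455, 0.0000] o=[0.6997, -0.2409, 0.0000] → [0.4125, -0.1420, -0.2381, 0.3256, 0.9455, 0.0000]
J3: z=[0.3256, 0.9455, 0.0000] o=[0.8180, -0.0384, -0.3268] → [0.7215, -0.2484, -0.1922, 0.3256, 0.9455, 0.0000]
J4: z=[0.3256, 0.9455, 0.0000] o=[1.0345, -0.1129, -0.1837] → [0.5862, -0.2019, 0.0368, 0.3256, 0.9455, 0.0000]
J5: z=[0.5558, -0.1914, 0.8090] o=[0.8239, 0.3192, 0.0632] → [0.5741, -0.1704, -0.4347, 0.5558, -0.1914, 0.8090]
V = J·q̇ = [1.1933, -0.3895, -0.2887, 0.6486, 1.6328, 0.1295]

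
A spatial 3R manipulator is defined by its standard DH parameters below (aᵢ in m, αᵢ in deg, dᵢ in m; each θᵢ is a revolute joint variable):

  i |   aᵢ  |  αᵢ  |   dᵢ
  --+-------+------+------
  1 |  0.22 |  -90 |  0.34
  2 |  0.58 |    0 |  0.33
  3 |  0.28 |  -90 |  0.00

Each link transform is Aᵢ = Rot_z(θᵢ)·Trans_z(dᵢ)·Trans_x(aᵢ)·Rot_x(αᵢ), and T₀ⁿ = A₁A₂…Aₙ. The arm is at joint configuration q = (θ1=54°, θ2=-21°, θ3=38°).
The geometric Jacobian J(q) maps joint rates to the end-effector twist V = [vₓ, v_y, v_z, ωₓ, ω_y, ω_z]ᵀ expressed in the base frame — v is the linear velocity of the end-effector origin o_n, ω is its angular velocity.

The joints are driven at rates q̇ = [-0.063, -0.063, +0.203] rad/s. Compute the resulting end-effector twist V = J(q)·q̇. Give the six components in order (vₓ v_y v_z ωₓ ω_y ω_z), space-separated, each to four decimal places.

0.0502 -0.0412 -0.0034 -0.1133 0.0823 -0.0630

o_n = [0.3380, 1.0266, 0.4660]
J₁: ẑ×o_n = [-1.0266, 0.3380, 0.0000], ω = ẑ
J2: z=[-0.8090, 0.5878, 0.0000] o=[0.1293, 0.1780, 0.3400] → [0.0741, 0.1019, -0.8092, -0.8090, 0.5878, 0.0000]
J3: z=[-0.8090, 0.5878, 0.0000] o=[0.1806, 0.8100, 0.5479] → [-0.0481, -0.0662, -0.2678, -0.8090, 0.5878, 0.0000]
V = J·q̇ = [0.0502, -0.0412, -0.0034, -0.1133, 0.0823, -0.0630]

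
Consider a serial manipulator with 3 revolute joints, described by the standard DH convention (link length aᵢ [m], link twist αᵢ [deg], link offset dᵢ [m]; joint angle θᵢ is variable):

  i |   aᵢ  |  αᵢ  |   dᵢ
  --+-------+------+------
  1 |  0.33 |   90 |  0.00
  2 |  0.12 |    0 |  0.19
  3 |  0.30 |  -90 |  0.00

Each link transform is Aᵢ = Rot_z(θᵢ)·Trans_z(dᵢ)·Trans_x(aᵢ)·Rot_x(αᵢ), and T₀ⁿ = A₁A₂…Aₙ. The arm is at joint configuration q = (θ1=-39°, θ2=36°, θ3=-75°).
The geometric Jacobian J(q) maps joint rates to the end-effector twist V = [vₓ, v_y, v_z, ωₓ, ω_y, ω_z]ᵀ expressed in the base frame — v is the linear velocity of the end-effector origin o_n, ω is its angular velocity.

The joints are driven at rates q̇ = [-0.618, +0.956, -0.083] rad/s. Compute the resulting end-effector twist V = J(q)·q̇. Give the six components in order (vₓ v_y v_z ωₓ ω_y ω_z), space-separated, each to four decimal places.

-0.2723 -0.3045 0.2963 -0.5494 -0.6784 -0.6180

o_n = [0.3935, -0.5632, -0.1183]
J₁: ẑ×o_n = [0.5632, 0.3935, -0.0000], ω = ẑ
J2: z=[-0.6293, -0.7771, 0.0000] o=[0.2565, -0.2077, 0.0000] → [0.0919, -0.0744, 0.3302, -0.6293, -0.7771, 0.0000]
J3: z=[-0.6293, -0.7771, 0.0000] o=[0.2123, -0.4164, 0.0705] → [0.1467, -0.1188, 0.2331, -0.6293, -0.7771, 0.0000]
V = J·q̇ = [-0.2723, -0.3045, 0.2963, -0.5494, -0.6784, -0.6180]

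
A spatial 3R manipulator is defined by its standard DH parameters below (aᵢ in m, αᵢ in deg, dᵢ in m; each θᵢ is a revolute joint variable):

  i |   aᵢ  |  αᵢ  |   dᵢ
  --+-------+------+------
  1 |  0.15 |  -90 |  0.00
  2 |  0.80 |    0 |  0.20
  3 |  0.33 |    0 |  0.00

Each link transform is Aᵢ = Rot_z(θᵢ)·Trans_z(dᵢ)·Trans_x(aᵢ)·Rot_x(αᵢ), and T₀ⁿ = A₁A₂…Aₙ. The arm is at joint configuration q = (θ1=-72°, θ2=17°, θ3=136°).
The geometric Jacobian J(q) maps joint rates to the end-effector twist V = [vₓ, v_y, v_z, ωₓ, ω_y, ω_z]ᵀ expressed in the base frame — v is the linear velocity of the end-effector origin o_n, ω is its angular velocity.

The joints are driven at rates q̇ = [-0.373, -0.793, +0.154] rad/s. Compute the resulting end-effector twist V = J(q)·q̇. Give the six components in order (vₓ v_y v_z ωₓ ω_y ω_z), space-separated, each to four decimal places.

-0.1103 -0.4100 0.4188 -0.6077 -0.1975 -0.3730

o_n = [0.3821, -0.5288, -0.3837]
J₁: ẑ×o_n = [0.5288, 0.3821, -0.0000], ω = ẑ
J2: z=[0.9511, 0.3090, 0.0000] o=[0.0464, -0.1427, 0.0000] → [-0.1186, 0.3649, -0.4710, 0.9511, 0.3090, 0.0000]
J3: z=[0.9511, 0.3090, 0.0000] o=[0.4730, -0.8085, -0.2339] → [-0.0463, 0.1425, 0.2940, 0.9511, 0.3090, 0.0000]
V = J·q̇ = [-0.1103, -0.4100, 0.4188, -0.6077, -0.1975, -0.3730]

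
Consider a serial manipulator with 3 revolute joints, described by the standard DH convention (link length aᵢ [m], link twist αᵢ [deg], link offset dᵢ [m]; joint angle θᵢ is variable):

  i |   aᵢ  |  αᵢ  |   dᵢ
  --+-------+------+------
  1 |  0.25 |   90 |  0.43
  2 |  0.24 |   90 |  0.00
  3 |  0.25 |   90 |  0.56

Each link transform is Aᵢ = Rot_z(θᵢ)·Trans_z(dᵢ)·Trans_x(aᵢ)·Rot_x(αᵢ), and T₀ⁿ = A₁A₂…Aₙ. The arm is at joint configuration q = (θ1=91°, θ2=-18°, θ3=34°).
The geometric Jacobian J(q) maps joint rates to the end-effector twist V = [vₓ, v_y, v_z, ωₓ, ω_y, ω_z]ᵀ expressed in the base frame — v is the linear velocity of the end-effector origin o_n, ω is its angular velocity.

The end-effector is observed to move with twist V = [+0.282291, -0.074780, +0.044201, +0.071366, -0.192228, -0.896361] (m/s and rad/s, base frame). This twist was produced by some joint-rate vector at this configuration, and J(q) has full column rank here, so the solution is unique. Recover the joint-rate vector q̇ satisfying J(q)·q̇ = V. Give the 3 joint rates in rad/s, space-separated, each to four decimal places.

o_n = [0.1310, 0.5047, -0.2408]
J₁: ẑ×o_n = [-0.5047, 0.1310, 0.0000], ω = ẑ
J2: z=[0.9998, 0.0175, 0.0000] o=[-0.0044, 0.2500, 0.4300] → [-0.0117, 0.6707, 0.2523, 0.9998, 0.0175, 0.0000]
J3: z=[0.0054, -0.3090, -0.9511] o=[-0.0083, 0.4782, 0.3558] → [0.2095, -0.1293, 0.0432, 0.0054, -0.3090, -0.9511]
q̇ = J⁺·V = [-0.3010, 0.0680, 0.6260]

-0.3010 0.0680 0.6260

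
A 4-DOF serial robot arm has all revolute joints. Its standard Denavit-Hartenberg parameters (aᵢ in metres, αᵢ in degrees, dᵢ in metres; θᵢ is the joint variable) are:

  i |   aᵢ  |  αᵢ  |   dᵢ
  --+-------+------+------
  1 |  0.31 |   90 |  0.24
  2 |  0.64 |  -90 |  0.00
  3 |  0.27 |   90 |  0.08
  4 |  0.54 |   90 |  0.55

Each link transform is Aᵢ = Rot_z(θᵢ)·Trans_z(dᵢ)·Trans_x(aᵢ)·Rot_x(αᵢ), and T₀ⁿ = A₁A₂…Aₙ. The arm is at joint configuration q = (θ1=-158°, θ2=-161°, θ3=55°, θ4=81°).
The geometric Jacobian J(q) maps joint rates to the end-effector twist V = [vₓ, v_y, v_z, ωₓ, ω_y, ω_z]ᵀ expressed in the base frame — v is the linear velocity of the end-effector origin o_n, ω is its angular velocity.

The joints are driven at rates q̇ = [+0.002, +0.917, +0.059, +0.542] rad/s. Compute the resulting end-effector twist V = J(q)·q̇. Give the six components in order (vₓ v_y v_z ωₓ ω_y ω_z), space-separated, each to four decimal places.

o_n = [0.6523, 0.2906, -0.7612]
J₁: ẑ×o_n = [-0.2906, 0.6523, 0.0000], ω = ẑ
J2: z=[-0.3746, 0.9272, 0.0000] o=[-0.2874, -0.1161, 0.2400] → [-0.9283, -0.3750, -1.0237, -0.3746, 0.9272, 0.0000]
J3: z=[-0.3019, -0.1220, -0.9455] o=[0.2736, 0.1106, 0.0316] → [0.2669, -0.5974, -0.0082, -0.3019, -0.1220, -0.9455]
J4: z=[0.5033, 0.8220, -0.2667] o=[0.4681, -0.0494, -0.0944] → [-0.4574, 0.2864, 0.0197, 0.5033, 0.8220, -0.2667]
V = J·q̇ = [-1.0839, -0.2226, -0.9285, -0.0886, 1.2885, -0.1983]

-1.0839 -0.2226 -0.9285 -0.0886 1.2885 -0.1983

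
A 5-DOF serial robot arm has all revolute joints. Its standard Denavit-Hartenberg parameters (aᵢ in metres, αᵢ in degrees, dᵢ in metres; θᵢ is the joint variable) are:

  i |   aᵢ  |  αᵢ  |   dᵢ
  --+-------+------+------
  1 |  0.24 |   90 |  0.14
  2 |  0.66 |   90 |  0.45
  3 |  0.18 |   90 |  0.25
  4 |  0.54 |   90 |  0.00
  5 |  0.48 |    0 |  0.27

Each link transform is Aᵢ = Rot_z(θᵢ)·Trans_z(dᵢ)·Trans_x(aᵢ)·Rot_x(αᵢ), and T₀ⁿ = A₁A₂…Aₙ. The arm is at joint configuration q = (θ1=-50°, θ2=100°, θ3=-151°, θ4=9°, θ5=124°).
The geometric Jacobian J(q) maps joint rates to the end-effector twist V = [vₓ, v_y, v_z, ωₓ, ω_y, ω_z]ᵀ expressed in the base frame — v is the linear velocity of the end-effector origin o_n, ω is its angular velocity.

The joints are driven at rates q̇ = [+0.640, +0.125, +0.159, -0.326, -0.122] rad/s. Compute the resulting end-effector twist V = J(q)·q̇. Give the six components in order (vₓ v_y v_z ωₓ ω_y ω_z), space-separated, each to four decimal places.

o_n = [-0.2628, -0.5584, 0.1820]
J₁: ẑ×o_n = [0.5584, -0.2628, 0.0000], ω = ẑ
J2: z=[-0.7660, -0.6428, 0.0000] o=[0.1543, -0.1839, 0.1400] → [-0.0270, 0.0322, 0.0188, -0.7660, -0.6428, 0.0000]
J3: z=[0.6330, -0.7544, 0.1736] o=[-0.2641, -0.3853, 0.7900] → [0.4887, 0.3851, -0.1086, 0.6330, -0.7544, 0.1736]
J4: z=[-0.6159, -0.6267, -0.4774] o=[-0.0214, -0.5388, 0.6783] → [0.3017, -0.1904, -0.1392, -0.6159, -0.6267, -0.4774]
J5: z=[-0.5519, 0.7757, -0.3063] o=[0.2822, -0.4983, 0.2336] → [-0.0584, 0.1384, 0.4559, -0.5519, 0.7757, -0.3063]
V = J·q̇ = [0.3405, -0.0578, -0.0252, 0.2730, -0.0906, 0.8606]

0.3405 -0.0578 -0.0252 0.2730 -0.0906 0.8606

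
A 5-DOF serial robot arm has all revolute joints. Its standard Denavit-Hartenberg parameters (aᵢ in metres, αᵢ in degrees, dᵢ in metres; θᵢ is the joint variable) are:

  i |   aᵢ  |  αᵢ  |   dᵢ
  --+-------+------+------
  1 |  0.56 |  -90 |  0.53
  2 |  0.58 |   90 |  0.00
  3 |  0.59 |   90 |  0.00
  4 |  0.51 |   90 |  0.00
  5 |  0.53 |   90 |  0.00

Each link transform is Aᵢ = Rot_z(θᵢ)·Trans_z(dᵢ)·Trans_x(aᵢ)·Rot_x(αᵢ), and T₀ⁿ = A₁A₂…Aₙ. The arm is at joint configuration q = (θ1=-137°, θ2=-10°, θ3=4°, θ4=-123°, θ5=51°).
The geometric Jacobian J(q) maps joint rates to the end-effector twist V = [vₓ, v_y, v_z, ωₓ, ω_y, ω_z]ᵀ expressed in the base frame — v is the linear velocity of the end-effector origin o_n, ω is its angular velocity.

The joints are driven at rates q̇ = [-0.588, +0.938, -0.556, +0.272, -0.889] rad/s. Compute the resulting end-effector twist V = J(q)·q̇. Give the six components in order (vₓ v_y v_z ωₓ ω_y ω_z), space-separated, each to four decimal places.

0.2641 1.0975 -1.2670 -0.1913 -1.1611 -1.4799

o_n = [-1.3057, -0.6682, -0.0384]
J₁: ẑ×o_n = [0.6682, -1.3057, 0.0000], ω = ẑ
J2: z=[0.6820, -0.7314, 0.0000] o=[-0.4096, -0.3819, 0.5300] → [0.4157, 0.3876, -0.8506, 0.6820, -0.7314, 0.0000]
J3: z=[0.1270, 0.1184, 0.9848] o=[-0.8273, -0.7715, 0.6307] → [-0.1809, -0.3861, 0.0698, 0.1270, 0.1184, 0.9848]
J4: z=[-0.7306, 0.6827, 0.0121] o=[-1.2231, -1.1969, 0.7329] → [-0.5330, -0.5645, -0.3299, -0.7306, 0.6827, 0.0121]
J5: z=[0.6318, 0.6692, 0.3911] o=[-1.0911, -1.0472, 0.2636] → [-0.3503, 0.1069, 0.3831, 0.6318, 0.6692, 0.3911]
V = J·q̇ = [0.2641, 1.0975, -1.2670, -0.1913, -1.1611, -1.4799]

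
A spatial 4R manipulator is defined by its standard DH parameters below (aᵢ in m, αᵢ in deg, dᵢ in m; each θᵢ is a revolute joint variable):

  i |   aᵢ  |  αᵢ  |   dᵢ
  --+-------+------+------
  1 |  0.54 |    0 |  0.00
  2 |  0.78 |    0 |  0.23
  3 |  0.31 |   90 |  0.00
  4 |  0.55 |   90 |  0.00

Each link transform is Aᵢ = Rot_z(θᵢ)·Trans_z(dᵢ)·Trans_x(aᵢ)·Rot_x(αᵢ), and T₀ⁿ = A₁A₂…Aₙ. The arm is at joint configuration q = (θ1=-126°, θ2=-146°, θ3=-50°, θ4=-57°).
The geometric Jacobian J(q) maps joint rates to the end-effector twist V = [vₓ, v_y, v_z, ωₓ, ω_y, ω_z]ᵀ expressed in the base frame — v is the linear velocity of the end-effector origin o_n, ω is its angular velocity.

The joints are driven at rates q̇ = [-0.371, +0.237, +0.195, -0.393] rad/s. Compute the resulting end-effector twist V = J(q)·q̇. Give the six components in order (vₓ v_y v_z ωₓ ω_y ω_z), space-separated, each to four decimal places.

o_n = [0.1902, 0.7179, -0.2313]
J₁: ẑ×o_n = [-0.7179, 0.1902, 0.0000], ω = ẑ
J2: z=[0.0000, 0.0000, 1.0000] o=[-0.3174, -0.4369, 0.0000] → [-1.1548, 0.5076, 0.0000, 0.0000, 0.0000, 1.0000]
J3: z=[0.0000, 0.0000, 1.0000] o=[-0.2902, 0.3427, 0.2300] → [-0.3753, 0.4803, 0.0000, 0.0000, 0.0000, 1.0000]
J4: z=[0.6157, -0.7880, 0.0000] o=[-0.0459, 0.5335, 0.2300] → [0.3635, 0.2840, 0.2996, 0.6157, -0.7880, 0.0000]
V = J·q̇ = [-0.2234, 0.0318, -0.1177, -0.2420, 0.3097, 0.0610]

-0.2234 0.0318 -0.1177 -0.2420 0.3097 0.0610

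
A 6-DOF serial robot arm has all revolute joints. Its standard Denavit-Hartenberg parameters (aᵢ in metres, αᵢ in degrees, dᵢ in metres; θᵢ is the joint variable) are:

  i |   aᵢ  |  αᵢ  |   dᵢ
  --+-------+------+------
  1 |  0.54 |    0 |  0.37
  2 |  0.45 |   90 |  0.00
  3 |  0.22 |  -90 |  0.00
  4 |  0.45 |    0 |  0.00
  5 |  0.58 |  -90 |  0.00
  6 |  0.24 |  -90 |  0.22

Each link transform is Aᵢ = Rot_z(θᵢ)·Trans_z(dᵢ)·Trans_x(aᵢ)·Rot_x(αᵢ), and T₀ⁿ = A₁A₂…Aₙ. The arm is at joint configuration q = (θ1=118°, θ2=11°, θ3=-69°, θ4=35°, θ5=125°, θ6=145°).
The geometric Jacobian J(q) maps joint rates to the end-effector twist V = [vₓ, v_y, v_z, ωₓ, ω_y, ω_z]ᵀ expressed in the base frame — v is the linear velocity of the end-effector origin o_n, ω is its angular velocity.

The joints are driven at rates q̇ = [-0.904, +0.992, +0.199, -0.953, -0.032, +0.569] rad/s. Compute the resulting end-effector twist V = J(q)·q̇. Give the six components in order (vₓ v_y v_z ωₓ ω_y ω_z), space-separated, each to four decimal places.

o_n = [-0.6322, 0.6544, 0.1777]
J₁: ẑ×o_n = [-0.6544, -0.6322, 0.0000], ω = ẑ
J2: z=[0.0000, 0.0000, 1.0000] o=[-0.2535, 0.4768, 0.3700] → [-0.1776, -0.3787, 0.0000, 0.0000, 0.0000, 1.0000]
J3: z=[0.7771, 0.6293, 0.0000] o=[-0.5367, 0.8265, 0.3700] → [-0.1210, 0.1494, -0.0737, 0.7771, 0.6293, 0.0000]
J4: z=[-0.5875, 0.7255, 0.3584] o=[-0.5863, 0.8878, 0.1646] → [0.0932, -0.0087, 0.1704, -0.5875, 0.7255, 0.3584]
J5: z=[-0.5875, 0.7255, 0.3584] o=[-0.8700, 0.8280, -0.1795] → [0.3214, 0.2951, -0.0706, -0.5875, 0.7255, 0.3584]
J6: z=[0.8074, 0.4961, 0.3193] o=[-0.9013, 0.5514, 0.3293] → [-0.1081, 0.2083, -0.0503, 0.8074, 0.4961, 0.3193]
V = J·q̇ = [0.2307, 0.3430, -0.2034, 1.1928, -0.3071, -0.0833]

0.2307 0.3430 -0.2034 1.1928 -0.3071 -0.0833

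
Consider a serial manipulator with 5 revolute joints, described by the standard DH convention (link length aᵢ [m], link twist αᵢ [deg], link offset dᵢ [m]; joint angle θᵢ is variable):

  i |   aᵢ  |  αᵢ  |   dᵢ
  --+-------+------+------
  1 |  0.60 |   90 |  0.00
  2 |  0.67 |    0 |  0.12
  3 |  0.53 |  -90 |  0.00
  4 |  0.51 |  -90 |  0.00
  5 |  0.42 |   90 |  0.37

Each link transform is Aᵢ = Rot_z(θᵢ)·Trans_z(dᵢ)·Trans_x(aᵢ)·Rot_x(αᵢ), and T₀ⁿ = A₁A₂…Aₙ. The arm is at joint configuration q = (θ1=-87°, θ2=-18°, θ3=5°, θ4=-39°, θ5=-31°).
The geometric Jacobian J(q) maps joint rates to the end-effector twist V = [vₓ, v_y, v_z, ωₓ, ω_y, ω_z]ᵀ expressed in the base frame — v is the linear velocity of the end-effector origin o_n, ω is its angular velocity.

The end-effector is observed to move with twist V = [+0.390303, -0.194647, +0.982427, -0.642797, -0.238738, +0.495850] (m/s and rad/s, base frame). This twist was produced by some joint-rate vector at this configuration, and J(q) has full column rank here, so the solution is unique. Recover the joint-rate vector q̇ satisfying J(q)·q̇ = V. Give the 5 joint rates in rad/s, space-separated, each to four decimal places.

o_n = [-0.2388, -2.7042, -0.3200]
J₁: ẑ×o_n = [2.7042, -0.2388, 0.0000], ω = ẑ
J2: z=[-0.9986, -0.0523, 0.0000] o=[0.0314, -0.5992, 0.0000] → [0.0167, -0.3195, 2.0880, -0.9986, -0.0523, 0.0000]
J3: z=[-0.9986, -0.0523, 0.0000] o=[-0.0551, -1.2418, -0.2070] → [0.0059, -0.1128, 1.4508, -0.9986, -0.0523, 0.0000]
J4: z=[0.0118, -0.2246, 0.9744] o=[-0.0281, -1.7575, -0.3263] → [0.9210, -0.2054, -0.0585, 0.0118, -0.2246, 0.9744]
J5: z=[0.8082, -0.5717, -0.1416] o=[-0.3284, -2.1600, -0.4154] → [-0.1316, -0.0898, -0.3886, 0.8082, -0.5717, -0.1416]
q̇ = J⁺·V = [-0.0470, -0.0380, 0.7880, 0.5750, 0.1230]

-0.0470 -0.0380 0.7880 0.5750 0.1230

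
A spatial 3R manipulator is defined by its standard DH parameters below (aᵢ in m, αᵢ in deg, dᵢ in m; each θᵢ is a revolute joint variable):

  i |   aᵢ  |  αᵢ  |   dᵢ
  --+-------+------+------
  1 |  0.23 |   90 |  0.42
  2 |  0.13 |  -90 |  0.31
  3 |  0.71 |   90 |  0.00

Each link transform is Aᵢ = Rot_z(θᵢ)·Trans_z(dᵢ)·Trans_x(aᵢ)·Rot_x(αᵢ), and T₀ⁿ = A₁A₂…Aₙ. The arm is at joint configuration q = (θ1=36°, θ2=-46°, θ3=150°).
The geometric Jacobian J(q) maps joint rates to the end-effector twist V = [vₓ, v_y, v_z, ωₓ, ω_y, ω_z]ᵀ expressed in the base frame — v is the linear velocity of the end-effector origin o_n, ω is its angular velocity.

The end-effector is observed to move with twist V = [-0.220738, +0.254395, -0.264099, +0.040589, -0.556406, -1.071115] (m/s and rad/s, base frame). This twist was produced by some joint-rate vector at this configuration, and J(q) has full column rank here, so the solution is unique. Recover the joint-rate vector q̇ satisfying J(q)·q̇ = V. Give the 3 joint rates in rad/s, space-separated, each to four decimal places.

o_n = [-0.1129, -0.0264, 0.7688]
J₁: ẑ×o_n = [0.0264, -0.1129, 0.0000], ω = ẑ
J2: z=[0.5878, -0.8090, 0.0000] o=[0.1861, 0.1352, 0.4200] → [-0.2822, -0.2050, -0.3368, 0.5878, -0.8090, 0.0000]
J3: z=[0.5820, 0.4228, 0.6947] o=[0.4413, -0.0625, 0.3265] → [0.1619, -0.6424, 0.2554, 0.5820, 0.4228, 0.6947]
q̇ = J⁺·V = [-0.7870, 0.4740, -0.4090]

-0.7870 0.4740 -0.4090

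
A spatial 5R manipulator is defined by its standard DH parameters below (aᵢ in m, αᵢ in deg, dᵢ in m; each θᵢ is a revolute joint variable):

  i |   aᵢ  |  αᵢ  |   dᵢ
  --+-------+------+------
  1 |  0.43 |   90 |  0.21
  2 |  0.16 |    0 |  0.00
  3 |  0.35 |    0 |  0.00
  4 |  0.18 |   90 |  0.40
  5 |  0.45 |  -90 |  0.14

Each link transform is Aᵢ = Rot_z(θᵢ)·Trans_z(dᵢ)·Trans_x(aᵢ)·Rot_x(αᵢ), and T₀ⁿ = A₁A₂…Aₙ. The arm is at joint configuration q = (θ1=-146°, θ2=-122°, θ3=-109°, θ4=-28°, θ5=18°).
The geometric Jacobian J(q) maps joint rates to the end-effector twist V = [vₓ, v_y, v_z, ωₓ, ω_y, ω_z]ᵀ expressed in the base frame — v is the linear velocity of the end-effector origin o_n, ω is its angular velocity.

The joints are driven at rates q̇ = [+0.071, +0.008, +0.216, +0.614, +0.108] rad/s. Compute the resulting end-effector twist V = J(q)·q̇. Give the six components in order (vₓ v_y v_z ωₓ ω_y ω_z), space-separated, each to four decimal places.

0.4287 0.3323 -0.0468 -0.5565 0.6355 0.0916

o_n = [-0.4228, 0.3650, 0.9698]
J₁: ẑ×o_n = [-0.3650, -0.4228, 0.0000], ω = ẑ
J2: z=[-0.5592, 0.8290, 0.0000] o=[-0.3565, -0.2405, 0.2100] → [0.6299, 0.4249, -0.2836, -0.5592, 0.8290, 0.0000]
J3: z=[-0.5592, 0.8290, 0.0000] o=[-0.2862, -0.1930, 0.0743] → [0.7424, 0.5008, -0.1988, -0.5592, 0.8290, 0.0000]
J4: z=[-0.5592, 0.8290, 0.0000] o=[-0.1036, -0.0699, 0.3463] → [0.5169, 0.3487, 0.0214, -0.5592, 0.8290, 0.0000]
J5: z=[-0.8138, -0.5489, 0.1908] o=[-0.2988, 0.2809, 0.5230] → [-0.2613, 0.3400, -0.1365, -0.8138, -0.5489, 0.1908]
V = J·q̇ = [0.4287, 0.3323, -0.0468, -0.5565, 0.6355, 0.0916]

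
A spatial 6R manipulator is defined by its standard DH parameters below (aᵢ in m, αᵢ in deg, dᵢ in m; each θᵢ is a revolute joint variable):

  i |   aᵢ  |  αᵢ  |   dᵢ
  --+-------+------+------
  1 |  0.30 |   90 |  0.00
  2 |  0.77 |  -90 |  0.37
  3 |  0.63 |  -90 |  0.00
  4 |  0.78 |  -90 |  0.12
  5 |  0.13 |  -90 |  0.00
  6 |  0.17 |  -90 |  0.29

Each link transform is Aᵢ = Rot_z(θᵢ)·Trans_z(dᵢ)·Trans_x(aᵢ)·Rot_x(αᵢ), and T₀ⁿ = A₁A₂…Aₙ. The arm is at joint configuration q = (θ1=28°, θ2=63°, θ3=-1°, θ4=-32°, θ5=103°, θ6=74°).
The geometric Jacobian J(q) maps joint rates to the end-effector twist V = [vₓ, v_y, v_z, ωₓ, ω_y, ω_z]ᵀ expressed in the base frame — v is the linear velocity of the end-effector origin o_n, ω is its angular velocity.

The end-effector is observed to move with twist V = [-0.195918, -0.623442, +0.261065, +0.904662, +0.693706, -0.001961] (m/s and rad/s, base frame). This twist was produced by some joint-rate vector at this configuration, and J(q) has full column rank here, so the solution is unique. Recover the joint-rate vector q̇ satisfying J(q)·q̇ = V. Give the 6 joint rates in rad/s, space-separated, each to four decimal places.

o_n = [0.8224, 0.0144, 1.6891]
J₁: ẑ×o_n = [-0.0144, 0.8224, 0.0000], ω = ẑ
J2: z=[0.4695, -0.8829, 0.0000] o=[0.2649, 0.1408, 0.0000] → [-1.4914, -0.7930, 0.4329, 0.4695, -0.8829, 0.0000]
J3: z=[-0.7867, -0.4183, 0.4540] o=[0.7472, -0.0217, 0.6861] → [-0.4360, 0.8233, 0.0030, -0.7867, -0.4183, 0.4540]
J4: z=[-0.4624, 0.8865, 0.0156] o=[1.0049, 0.1028, 1.2473] → [0.3931, 0.2015, 0.2026, -0.4624, 0.8865, 0.0156]
J5: z=[0.8839, 0.4595, 0.0871] o=[0.8948, 0.1671, 2.0261] → [-0.1416, 0.2916, -0.1017, 0.8839, 0.4595, 0.0871]
J6: z=[-0.0358, 0.2521, -0.9671] o=[0.9554, 0.0564, 1.9950] → [-0.1176, 0.1176, 0.0350, -0.0358, 0.2521, -0.9671]
q̇ = J⁺·V = [-0.1280, 0.4490, -0.5580, 0.7200, 0.6520, -0.3220]

-0.1280 0.4490 -0.5580 0.7200 0.6520 -0.3220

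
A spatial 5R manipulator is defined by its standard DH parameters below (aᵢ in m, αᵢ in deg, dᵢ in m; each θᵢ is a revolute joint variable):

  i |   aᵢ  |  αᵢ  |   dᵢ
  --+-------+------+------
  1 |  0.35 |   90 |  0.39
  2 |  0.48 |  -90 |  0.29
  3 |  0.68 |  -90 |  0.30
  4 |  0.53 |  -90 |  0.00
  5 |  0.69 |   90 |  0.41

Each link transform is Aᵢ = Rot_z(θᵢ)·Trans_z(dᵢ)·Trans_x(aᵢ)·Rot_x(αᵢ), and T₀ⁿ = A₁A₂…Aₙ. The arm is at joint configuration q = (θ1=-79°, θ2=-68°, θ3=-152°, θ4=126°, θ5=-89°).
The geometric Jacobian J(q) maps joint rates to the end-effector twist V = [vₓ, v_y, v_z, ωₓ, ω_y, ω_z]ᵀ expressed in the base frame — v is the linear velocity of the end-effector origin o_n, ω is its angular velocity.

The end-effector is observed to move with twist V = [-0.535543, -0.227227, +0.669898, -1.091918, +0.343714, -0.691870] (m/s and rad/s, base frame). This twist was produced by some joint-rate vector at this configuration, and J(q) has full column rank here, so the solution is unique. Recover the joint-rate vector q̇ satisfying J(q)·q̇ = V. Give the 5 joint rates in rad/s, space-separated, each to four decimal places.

o_n = [-0.7558, -0.8970, -0.2927]
J₁: ẑ×o_n = [0.8970, -0.7558, 0.0000], ω = ẑ
J2: z=[-0.9816, -0.1908, 0.0000] o=[0.0668, -0.3436, 0.3900] → [0.1303, -0.6701, 0.3863, -0.9816, -0.1908, 0.0000]
J3: z=[0.1769, -0.9101, 0.3746] o=[-0.1836, -0.5754, -0.0550] → [0.3367, -0.1723, -0.5777, 0.1769, -0.9101, 0.3746]
J4: z=[-0.8332, -0.3411, -0.4353] o=[-0.4868, -0.6886, 0.6140] → [0.2185, -0.6383, 0.0819, -0.8332, -0.3411, -0.4353]
J5: z=[0.5279, -0.7252, -0.4421] o=[-0.3994, -0.3716, 0.1984] → [0.1238, 0.4168, -0.5358, 0.5279, -0.7252, -0.4421]
q̇ = J⁺·V = [-0.5650, 0.7370, -0.4060, 0.1970, -0.2510]

-0.5650 0.7370 -0.4060 0.1970 -0.2510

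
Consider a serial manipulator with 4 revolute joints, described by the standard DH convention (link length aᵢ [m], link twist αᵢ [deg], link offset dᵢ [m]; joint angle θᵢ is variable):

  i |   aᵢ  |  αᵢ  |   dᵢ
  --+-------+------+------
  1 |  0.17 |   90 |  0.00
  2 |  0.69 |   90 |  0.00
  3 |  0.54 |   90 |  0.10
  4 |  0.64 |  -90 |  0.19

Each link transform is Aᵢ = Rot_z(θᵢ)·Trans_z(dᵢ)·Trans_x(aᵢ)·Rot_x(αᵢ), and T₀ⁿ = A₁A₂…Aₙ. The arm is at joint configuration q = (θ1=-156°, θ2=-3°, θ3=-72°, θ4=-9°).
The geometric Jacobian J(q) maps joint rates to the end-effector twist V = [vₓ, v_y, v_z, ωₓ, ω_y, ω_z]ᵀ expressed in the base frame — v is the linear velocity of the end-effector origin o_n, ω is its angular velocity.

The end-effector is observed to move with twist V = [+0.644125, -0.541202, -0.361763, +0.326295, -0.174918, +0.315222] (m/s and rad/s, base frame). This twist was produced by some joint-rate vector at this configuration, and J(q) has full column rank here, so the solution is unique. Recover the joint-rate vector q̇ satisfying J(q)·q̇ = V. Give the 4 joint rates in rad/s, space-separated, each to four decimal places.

0.7930 -0.2270 0.4890 0.2120

o_n = [-0.4731, -1.4951, -0.0455]
J₁: ẑ×o_n = [1.4951, -0.4731, 0.0000], ω = ẑ
J2: z=[-0.4067, 0.9135, 0.0000] o=[-0.1553, -0.0691, 0.0000] → [-0.0416, -0.0185, 0.8703, -0.4067, 0.9135, 0.0000]
J3: z=[0.0478, 0.0213, -0.9986] o=[-0.7848, -0.3494, -0.0361] → [-1.1444, -0.3108, -0.0614, 0.0478, 0.0213, -0.9986]
J4: z=[0.9933, 0.1040, 0.0498] o=[-0.7233, -0.8842, -0.1447] → [0.0407, -0.0861, -0.6329, 0.9933, 0.1040, 0.0498]
q̇ = J⁺·V = [0.7930, -0.2270, 0.4890, 0.2120]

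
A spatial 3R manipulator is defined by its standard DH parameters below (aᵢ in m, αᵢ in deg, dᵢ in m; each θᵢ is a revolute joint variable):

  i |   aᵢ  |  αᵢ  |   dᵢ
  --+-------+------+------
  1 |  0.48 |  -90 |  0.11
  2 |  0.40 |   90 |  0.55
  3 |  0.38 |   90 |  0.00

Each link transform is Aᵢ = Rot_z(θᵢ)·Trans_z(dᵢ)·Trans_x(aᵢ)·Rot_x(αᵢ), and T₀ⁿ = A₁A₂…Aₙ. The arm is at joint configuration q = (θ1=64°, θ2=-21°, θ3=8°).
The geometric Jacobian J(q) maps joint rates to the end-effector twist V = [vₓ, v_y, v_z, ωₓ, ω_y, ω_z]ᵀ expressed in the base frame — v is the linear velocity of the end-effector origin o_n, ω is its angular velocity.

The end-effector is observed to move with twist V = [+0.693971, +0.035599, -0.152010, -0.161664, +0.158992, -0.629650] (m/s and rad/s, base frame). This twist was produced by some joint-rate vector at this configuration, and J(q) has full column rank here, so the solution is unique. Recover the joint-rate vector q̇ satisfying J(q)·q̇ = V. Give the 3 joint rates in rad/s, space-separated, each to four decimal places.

-0.4420 0.2150 -0.2010

o_n = [-0.0137, 1.3471, 0.3882]
J₁: ẑ×o_n = [-1.3471, -0.0137, 0.0000], ω = ẑ
J2: z=[-0.8988, 0.4384, 0.0000] o=[0.2104, 0.4314, 0.1100] → [0.1220, 0.2500, -0.7247, -0.8988, 0.4384, 0.0000]
J3: z=[-0.1571, -0.3221, 0.9336] o=[-0.1202, 1.0082, 0.2533] → [-0.3599, 0.1206, -0.0190, -0.1571, -0.3221, 0.9336]
q̇ = J⁺·V = [-0.4420, 0.2150, -0.2010]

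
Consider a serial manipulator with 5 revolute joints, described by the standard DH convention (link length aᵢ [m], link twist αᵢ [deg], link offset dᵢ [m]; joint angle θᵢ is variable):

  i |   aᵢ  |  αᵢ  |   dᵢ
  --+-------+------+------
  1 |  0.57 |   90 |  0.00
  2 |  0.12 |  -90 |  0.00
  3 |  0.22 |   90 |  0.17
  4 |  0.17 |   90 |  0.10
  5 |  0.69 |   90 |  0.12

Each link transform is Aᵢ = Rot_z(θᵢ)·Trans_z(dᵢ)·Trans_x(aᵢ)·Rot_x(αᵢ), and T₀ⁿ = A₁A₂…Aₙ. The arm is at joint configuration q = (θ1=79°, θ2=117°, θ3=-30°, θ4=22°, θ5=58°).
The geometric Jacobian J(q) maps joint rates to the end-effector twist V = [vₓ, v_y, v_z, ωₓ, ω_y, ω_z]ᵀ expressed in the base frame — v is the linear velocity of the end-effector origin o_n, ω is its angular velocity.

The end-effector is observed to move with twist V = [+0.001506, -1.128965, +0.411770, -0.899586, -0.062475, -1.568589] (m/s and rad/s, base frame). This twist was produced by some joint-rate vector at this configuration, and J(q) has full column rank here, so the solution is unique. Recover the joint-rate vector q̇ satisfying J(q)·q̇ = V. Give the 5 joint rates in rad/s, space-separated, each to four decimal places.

-0.9980 -0.8650 -0.4040 0.1960 -0.9390

o_n = [0.9831, -0.0480, 0.2716]
J₁: ẑ×o_n = [0.0480, 0.9831, -0.0000], ω = ẑ
J2: z=[0.9816, -0.1908, 0.0000] o=[0.1088, 0.5595, 0.0000] → [-0.0518, -0.2666, -0.4295, 0.9816, -0.1908, 0.0000]
J3: z=[-0.1700, -0.8746, -0.4540] o=[0.0984, 0.5060, 0.1069] → [-0.3955, -0.3736, 0.8680, -0.1700, -0.8746, -0.4540]
J4: z=[0.8934, 0.0576, -0.4455] o=[0.1609, 0.2515, 0.1995] → [-0.1292, -0.4307, -0.3149, 0.8934, 0.0576, -0.4455]
J5: z=[0.3134, 0.6306, 0.7100] o=[0.3050, 0.1257, 0.2477] → [0.1384, 0.4739, -0.4820, 0.3134, 0.6306, 0.7100]
q̇ = J⁺·V = [-0.9980, -0.8650, -0.4040, 0.1960, -0.9390]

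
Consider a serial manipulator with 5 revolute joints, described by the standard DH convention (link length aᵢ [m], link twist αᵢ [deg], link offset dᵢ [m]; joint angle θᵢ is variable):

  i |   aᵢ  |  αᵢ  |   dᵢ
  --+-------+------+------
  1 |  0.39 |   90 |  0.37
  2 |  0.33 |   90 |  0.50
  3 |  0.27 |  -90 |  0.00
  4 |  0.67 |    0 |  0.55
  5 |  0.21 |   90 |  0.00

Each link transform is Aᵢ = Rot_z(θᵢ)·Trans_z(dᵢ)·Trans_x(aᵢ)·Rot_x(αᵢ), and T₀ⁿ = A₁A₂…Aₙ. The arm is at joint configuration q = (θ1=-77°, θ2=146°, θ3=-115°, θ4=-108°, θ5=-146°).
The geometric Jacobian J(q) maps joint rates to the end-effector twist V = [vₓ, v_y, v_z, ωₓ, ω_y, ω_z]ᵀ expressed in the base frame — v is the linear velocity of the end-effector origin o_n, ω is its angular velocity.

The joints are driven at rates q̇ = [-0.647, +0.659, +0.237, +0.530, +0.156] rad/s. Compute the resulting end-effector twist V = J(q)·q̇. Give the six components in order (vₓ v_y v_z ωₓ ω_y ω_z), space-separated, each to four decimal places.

-0.0424 0.6118 -0.1828 -0.4458 0.2901 -0.1029

o_n = [-0.2678, -0.0089, 1.1930]
J₁: ẑ×o_n = [0.0089, -0.2678, 0.0000], ω = ẑ
J2: z=[-0.9744, -0.2250, 0.0000] o=[0.0877, -0.3800, 0.3700] → [-0.1851, 0.8019, -0.4416, -0.9744, -0.2250, 0.0000]
J3: z=[0.1258, -0.5449, 0.8290] o=[-0.4610, -0.2259, 0.5545] → [-0.5278, 0.0798, 0.1326, 0.1258, -0.5449, 0.8290]
J4: z=[0.2428, 0.8272, 0.5068] o=[-0.2013, -0.2630, 0.4907] → [0.4521, -0.2042, 0.1168, 0.2428, 0.8272, 0.5068]
J5: z=[0.2428, 0.8272, 0.5068] o=[-0.1868, -0.1268, 1.3467] → [-0.1869, -0.0038, 0.0957, 0.2428, 0.8272, 0.5068]
V = J·q̇ = [-0.0424, 0.6118, -0.1828, -0.4458, 0.2901, -0.1029]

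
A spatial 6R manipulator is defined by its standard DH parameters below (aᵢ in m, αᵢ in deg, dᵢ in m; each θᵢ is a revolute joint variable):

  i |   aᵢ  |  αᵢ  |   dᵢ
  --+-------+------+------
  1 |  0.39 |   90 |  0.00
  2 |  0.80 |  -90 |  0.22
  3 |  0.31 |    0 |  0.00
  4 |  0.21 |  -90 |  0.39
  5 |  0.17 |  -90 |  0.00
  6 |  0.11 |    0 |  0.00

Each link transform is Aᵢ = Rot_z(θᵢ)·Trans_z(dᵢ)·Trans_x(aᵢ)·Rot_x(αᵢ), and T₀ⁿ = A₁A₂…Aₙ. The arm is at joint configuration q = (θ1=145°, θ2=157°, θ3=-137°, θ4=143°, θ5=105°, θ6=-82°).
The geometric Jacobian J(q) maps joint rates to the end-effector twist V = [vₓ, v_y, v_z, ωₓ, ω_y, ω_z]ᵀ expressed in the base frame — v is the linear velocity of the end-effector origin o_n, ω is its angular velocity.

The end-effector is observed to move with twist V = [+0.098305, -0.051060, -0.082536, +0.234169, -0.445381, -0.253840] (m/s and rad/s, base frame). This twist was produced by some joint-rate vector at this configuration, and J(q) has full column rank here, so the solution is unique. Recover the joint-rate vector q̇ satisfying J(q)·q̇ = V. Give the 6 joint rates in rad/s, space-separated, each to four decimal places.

o_n = [0.4689, 0.0454, 0.0883]
J₁: ẑ×o_n = [-0.0454, 0.4689, 0.0000], ω = ẑ
J2: z=[0.5736, 0.8192, 0.0000] o=[-0.3195, 0.2237, 0.0000] → [0.0723, -0.0506, -0.7480, 0.5736, 0.8192, 0.0000]
J3: z=[0.3201, -0.2241, -0.9205] o=[0.4099, -0.0185, 0.3126] → [0.1091, 0.0176, 0.0337, 0.3201, -0.2241, -0.9205]
J4: z=[0.3201, -0.2241, -0.9205] o=[0.3603, 0.2744, 0.2240] → [-0.1804, -0.0565, -0.0489, 0.3201, -0.2241, -0.9205]
J5: z=[-0.6493, -0.7595, -0.0408] o=[0.6300, 0.0588, -0.0534] → [-0.1081, 0.0986, -0.1137, -0.6493, -0.7595, -0.0408]
J6: z=[-0.5836, 0.5319, -0.6136] o=[0.5471, 0.1224, 0.0807] → [-0.0432, 0.0524, 0.0865, -0.5836, 0.5319, -0.6136]
q̇ = J⁺·V = [-0.1530, 0.0620, 0.5660, -0.1910, 0.2520, -0.4150]

-0.1530 0.0620 0.5660 -0.1910 0.2520 -0.4150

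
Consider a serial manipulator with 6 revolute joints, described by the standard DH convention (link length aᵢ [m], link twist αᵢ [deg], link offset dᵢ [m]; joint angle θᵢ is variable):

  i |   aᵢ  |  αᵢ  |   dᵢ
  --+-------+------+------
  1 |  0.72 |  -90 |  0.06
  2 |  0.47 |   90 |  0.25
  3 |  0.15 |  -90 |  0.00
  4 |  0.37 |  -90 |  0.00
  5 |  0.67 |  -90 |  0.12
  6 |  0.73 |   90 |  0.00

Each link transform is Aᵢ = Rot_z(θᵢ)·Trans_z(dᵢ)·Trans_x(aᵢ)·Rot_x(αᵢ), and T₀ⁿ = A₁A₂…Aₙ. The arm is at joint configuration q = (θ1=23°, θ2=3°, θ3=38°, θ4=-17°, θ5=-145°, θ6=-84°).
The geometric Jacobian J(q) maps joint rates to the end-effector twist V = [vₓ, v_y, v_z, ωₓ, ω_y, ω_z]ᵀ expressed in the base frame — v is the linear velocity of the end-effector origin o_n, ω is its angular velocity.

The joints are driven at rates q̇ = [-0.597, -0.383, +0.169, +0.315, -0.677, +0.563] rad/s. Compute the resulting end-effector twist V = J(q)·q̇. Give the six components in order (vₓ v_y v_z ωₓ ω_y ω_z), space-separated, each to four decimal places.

o_n = [0.6613, 1.0301, -0.8361]
J₁: ẑ×o_n = [-1.0301, 0.6613, 0.0000], ω = ẑ
J2: z=[-0.3907, 0.9205, 0.0000] o=[0.6628, 0.2813, 0.0600] → [-0.8248, -0.3501, -0.2912, -0.3907, 0.9205, 0.0000]
J3: z=[0.0482, 0.0204, 0.9986] o=[0.9971, 0.6948, 0.0354] → [-0.3526, -0.2934, 0.0230, 0.0482, 0.0204, 0.9986]
J4: z=[-0.8738, 0.4851, 0.0322] o=[1.0697, 0.8260, 0.0292] → [-0.4264, -0.7693, 0.0197, -0.8738, 0.4851, 0.0322]
J5: z=[0.0954, 0.2360, -0.9671] o=[1.2461, 1.1375, 0.1227] → [-0.3301, 0.6570, 0.1278, 0.0954, 0.2360, -0.9671]
J6: z=[-0.4424, 0.8803, 0.1712] o=[0.6601, 0.8902, -0.1196] → [-0.6547, -0.3167, -0.0630, -0.4424, 0.8803, 0.1712]
V = J·q̇ = [0.5919, -1.1757, -0.0003, -0.4311, 0.1396, 0.3330]

0.5919 -1.1757 -0.0003 -0.4311 0.1396 0.3330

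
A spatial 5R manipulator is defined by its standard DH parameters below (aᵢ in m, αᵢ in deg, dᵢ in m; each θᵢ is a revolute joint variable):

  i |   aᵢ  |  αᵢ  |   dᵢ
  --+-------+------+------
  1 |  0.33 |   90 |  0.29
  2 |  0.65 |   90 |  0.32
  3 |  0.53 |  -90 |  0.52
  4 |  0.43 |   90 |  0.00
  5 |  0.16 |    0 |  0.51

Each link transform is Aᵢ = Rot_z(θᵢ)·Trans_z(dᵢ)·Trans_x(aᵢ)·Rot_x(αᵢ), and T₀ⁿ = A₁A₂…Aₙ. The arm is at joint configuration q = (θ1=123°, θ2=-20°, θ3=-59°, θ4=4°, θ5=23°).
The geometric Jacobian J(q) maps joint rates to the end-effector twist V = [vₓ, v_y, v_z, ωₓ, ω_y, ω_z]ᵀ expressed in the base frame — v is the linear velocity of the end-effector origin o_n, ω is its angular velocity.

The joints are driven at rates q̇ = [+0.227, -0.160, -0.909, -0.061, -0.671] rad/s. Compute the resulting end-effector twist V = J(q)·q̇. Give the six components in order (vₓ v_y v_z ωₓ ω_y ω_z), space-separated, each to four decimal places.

-0.0874 -1.5527 0.1484 -0.3818 0.3101 1.7363

o_n = [-1.1818, 0.6700, -1.0806]
J₁: ẑ×o_n = [-0.6700, -1.1818, 0.0000], ω = ẑ
J2: z=[0.8387, 0.5446, 0.0000] o=[-0.1797, 0.2768, 0.2900] → [-0.7465, 1.1495, 0.8755, 0.8387, 0.5446, 0.0000]
J3: z=[0.1863, -0.2868, -0.9397] o=[-0.2440, 0.9633, 0.0677] → [0.0537, 1.0951, -0.3236, 0.1863, -0.2868, -0.9397]
J4: z=[-0.0067, 0.9560, -0.2932] o=[-0.6679, 0.7818, -0.5143] → [-0.5742, 0.1468, 0.4920, -0.0067, 0.9560, -0.2932]
J5: z=[0.1173, -0.2904, -0.9497] o=[-1.0949, 0.7643, -0.5617] → [0.0611, 0.1434, -0.0363, 0.1173, -0.2904, -0.9497]
V = J·q̇ = [-0.0874, -1.5527, 0.1484, -0.3818, 0.3101, 1.7363]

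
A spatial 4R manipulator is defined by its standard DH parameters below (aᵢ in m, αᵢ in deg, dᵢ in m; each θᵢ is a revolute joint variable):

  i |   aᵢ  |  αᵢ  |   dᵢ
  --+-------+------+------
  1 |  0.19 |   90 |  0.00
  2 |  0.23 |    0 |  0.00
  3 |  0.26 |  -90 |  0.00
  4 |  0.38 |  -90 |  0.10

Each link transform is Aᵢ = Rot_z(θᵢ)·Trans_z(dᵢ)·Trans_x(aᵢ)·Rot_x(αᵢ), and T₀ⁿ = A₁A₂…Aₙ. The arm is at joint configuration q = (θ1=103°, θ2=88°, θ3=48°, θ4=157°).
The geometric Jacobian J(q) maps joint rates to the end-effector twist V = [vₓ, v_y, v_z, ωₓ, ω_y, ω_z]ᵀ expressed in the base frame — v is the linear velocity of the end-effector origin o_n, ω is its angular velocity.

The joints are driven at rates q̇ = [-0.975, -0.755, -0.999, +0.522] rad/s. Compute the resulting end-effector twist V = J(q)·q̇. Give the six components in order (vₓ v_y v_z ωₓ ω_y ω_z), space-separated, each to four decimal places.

o_n = [-0.1881, 0.1548, 0.0956]
J₁: ẑ×o_n = [-0.1548, -0.1881, 0.0000], ω = ẑ
J2: z=[0.9744, 0.2250, 0.0000] o=[-0.0427, 0.1851, 0.0000] → [0.0215, -0.0931, 0.0032, 0.9744, 0.2250, 0.0000]
J3: z=[0.9744, 0.2250, 0.0000] o=[-0.0445, 0.1930, 0.2299] → [-0.0302, 0.1309, -0.0049, 0.9744, 0.2250, 0.0000]
J4: z=[0.1563, -0.6769, -0.7193] o=[-0.0025, 0.0107, 0.4105] → [0.3168, 0.1828, -0.1031, 0.1563, -0.6769, -0.7193]
V = J·q̇ = [0.3303, 0.2184, -0.0513, -1.6275, -0.7479, -1.3505]

0.3303 0.2184 -0.0513 -1.6275 -0.7479 -1.3505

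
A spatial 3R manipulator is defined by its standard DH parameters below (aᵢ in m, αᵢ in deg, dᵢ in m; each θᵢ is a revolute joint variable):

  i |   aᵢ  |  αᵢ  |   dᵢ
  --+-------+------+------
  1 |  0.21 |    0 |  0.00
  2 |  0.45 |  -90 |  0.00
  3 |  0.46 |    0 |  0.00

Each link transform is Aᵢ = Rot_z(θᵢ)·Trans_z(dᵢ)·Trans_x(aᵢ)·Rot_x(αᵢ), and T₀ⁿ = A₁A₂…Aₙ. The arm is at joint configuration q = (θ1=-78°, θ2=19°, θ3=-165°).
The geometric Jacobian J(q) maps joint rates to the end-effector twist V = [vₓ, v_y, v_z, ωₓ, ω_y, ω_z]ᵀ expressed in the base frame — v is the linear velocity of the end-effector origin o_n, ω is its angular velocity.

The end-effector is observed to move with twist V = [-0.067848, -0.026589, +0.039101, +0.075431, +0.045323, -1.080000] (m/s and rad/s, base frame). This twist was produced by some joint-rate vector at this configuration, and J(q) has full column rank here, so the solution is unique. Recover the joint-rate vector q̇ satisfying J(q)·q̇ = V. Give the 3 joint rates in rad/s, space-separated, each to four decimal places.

-0.3310 -0.7490 0.0880

o_n = [0.0466, -0.2103, 0.1191]
J₁: ẑ×o_n = [0.2103, 0.0466, -0.0000], ω = ẑ
J2: z=[0.0000, 0.0000, 1.0000] o=[0.0437, -0.2054, 0.0000] → [0.0049, 0.0029, -0.0000, 0.0000, 0.0000, 1.0000]
J3: z=[0.8572, 0.5150, 0.0000] o=[0.2754, -0.5911, 0.0000] → [0.0613, -0.1021, 0.4443, 0.8572, 0.5150, 0.0000]
q̇ = J⁺·V = [-0.3310, -0.7490, 0.0880]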